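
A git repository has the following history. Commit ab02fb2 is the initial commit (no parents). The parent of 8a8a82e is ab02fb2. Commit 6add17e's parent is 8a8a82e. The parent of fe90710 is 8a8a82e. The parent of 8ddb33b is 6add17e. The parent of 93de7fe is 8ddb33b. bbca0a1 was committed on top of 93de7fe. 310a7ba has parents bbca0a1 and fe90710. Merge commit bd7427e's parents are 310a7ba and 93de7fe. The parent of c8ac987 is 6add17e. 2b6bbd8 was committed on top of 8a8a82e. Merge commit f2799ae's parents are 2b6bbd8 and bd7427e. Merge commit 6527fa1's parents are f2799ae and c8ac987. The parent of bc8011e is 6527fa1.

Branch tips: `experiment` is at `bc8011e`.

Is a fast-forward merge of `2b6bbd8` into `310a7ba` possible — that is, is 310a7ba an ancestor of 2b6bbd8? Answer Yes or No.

A fast-forward from 310a7ba to 2b6bbd8 is possible iff 310a7ba is an ancestor of 2b6bbd8.
Ancestors of 2b6bbd8: {2b6bbd8, 8a8a82e, ab02fb2}.
310a7ba is not among them, so fast-forward is not possible.

No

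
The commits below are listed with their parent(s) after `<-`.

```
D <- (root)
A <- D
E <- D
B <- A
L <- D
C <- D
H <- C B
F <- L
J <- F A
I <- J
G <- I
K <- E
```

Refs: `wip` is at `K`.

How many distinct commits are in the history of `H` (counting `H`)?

Walking parent pointers from H: reachable set = {A, B, C, D, H}.
That is 5 commits.

5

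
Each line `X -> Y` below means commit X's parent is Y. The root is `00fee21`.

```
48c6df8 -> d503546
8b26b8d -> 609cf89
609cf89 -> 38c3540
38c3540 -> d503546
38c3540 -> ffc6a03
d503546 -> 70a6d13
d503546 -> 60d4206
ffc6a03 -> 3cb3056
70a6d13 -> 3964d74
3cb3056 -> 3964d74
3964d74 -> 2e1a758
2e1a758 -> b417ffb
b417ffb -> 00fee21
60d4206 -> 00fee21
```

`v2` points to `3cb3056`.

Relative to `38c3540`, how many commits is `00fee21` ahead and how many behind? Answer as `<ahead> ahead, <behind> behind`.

0 ahead, 9 behind

Reachable from 00fee21: {00fee21}.
Reachable from 38c3540: {00fee21, 2e1a758, 38c3540, 3964d74, 3cb3056, 60d4206, 70a6d13, b417ffb, d503546, ffc6a03}.
Only in 00fee21's history (ahead): {} — 0.
Only in 38c3540's history (behind): {2e1a758, 38c3540, 3964d74, 3cb3056, 60d4206, 70a6d13, b417ffb, d503546, ffc6a03} — 9.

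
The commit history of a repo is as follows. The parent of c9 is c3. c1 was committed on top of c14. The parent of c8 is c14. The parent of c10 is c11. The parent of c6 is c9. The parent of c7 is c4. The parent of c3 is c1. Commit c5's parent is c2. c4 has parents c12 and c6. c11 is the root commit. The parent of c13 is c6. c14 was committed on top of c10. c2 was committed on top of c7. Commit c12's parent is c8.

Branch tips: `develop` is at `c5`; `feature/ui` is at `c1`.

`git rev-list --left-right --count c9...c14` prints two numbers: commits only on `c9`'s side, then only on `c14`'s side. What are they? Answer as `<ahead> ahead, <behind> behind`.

3 ahead, 0 behind

Reachable from c9: {c1, c10, c11, c14, c3, c9}.
Reachable from c14: {c10, c11, c14}.
Only in c9's history (ahead): {c1, c3, c9} — 3.
Only in c14's history (behind): {} — 0.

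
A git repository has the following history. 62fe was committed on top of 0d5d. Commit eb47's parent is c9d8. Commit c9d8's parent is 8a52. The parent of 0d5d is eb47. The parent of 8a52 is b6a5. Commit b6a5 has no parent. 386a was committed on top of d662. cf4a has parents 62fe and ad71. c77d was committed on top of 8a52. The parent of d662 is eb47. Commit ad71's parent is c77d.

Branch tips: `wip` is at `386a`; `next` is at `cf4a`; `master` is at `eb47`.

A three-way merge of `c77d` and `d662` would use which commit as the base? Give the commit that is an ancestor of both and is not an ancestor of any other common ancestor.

8a52

Ancestors of c77d: {8a52, b6a5, c77d}.
Ancestors of d662: {8a52, b6a5, c9d8, d662, eb47}.
Common ancestors: {8a52, b6a5}.
Among these, 8a52 is not an ancestor of any other common ancestor — it is the merge base.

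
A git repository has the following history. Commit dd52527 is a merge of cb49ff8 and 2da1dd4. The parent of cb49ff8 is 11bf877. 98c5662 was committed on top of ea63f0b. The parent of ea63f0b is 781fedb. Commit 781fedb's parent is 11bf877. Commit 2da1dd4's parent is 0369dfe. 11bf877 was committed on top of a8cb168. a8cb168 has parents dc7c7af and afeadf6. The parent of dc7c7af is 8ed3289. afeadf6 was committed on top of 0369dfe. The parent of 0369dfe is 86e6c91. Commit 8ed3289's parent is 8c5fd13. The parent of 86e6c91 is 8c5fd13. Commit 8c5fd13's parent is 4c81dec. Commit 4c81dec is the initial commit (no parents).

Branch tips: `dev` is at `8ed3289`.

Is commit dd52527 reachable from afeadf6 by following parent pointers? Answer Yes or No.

No

Ancestors of afeadf6: {0369dfe, 4c81dec, 86e6c91, 8c5fd13, afeadf6}.
dd52527 is not in that set, so it is not an ancestor of afeadf6.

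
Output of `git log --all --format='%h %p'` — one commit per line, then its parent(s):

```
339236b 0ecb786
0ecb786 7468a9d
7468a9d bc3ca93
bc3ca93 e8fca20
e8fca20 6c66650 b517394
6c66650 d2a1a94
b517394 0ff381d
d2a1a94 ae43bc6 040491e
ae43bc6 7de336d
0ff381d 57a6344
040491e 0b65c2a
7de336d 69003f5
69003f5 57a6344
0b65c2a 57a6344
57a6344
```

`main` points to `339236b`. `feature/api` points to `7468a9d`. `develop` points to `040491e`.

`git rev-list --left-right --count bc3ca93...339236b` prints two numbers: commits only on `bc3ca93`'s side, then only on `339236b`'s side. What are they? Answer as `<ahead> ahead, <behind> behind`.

Reachable from bc3ca93: {040491e, 0b65c2a, 0ff381d, 57a6344, 69003f5, 6c66650, 7de336d, ae43bc6, b517394, bc3ca93, d2a1a94, e8fca20}.
Reachable from 339236b: {040491e, 0b65c2a, 0ecb786, 0ff381d, 339236b, 57a6344, 69003f5, 6c66650, 7468a9d, 7de336d, ae43bc6, b517394, bc3ca93, d2a1a94, e8fca20}.
Only in bc3ca93's history (ahead): {} — 0.
Only in 339236b's history (behind): {0ecb786, 339236b, 7468a9d} — 3.

0 ahead, 3 behind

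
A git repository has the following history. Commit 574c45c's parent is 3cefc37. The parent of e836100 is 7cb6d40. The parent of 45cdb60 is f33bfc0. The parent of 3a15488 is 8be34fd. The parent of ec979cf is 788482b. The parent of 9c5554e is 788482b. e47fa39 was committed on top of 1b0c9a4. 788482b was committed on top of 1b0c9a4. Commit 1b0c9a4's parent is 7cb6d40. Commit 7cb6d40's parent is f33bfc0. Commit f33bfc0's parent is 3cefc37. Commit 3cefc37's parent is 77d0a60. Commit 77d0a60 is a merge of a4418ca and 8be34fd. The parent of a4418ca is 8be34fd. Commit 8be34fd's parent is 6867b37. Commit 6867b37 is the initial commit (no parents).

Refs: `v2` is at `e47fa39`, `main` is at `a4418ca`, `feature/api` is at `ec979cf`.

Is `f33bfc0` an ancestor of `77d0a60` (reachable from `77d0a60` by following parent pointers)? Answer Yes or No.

Ancestors of 77d0a60: {6867b37, 77d0a60, 8be34fd, a4418ca}.
f33bfc0 is not in that set, so it is not an ancestor of 77d0a60.

No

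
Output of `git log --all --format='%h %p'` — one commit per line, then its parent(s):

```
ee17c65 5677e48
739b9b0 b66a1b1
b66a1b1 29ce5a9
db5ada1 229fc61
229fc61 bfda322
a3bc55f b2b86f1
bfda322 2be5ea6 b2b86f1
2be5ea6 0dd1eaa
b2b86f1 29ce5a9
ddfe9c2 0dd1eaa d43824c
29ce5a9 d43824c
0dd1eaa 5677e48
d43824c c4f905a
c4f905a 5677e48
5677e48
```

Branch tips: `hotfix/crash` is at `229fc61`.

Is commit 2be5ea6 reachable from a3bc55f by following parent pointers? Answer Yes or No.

Ancestors of a3bc55f: {29ce5a9, 5677e48, a3bc55f, b2b86f1, c4f905a, d43824c}.
2be5ea6 is not in that set, so it is not an ancestor of a3bc55f.

No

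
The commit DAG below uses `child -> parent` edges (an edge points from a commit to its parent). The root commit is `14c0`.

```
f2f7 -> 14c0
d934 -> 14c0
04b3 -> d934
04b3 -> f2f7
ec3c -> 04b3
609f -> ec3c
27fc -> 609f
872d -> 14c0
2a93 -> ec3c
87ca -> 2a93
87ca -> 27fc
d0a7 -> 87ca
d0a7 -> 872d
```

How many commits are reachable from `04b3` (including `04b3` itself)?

Walking parent pointers from 04b3: reachable set = {04b3, 14c0, d934, f2f7}.
That is 4 commits.

4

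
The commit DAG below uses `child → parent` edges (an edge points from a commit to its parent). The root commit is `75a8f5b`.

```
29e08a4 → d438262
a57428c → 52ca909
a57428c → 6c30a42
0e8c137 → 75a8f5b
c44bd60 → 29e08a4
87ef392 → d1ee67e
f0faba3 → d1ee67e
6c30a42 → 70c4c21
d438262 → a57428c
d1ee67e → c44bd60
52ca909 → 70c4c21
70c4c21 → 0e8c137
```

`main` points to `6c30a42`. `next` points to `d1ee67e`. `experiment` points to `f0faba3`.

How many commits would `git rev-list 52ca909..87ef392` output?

7

Reachable from 87ef392: {0e8c137, 29e08a4, 52ca909, 6c30a42, 70c4c21, 75a8f5b, 87ef392, a57428c, c44bd60, d1ee67e, d438262}.
Reachable from 52ca909: {0e8c137, 52ca909, 70c4c21, 75a8f5b}.
In 87ef392's history but not 52ca909's: {29e08a4, 6c30a42, 87ef392, a57428c, c44bd60, d1ee67e, d438262} — 7 commits.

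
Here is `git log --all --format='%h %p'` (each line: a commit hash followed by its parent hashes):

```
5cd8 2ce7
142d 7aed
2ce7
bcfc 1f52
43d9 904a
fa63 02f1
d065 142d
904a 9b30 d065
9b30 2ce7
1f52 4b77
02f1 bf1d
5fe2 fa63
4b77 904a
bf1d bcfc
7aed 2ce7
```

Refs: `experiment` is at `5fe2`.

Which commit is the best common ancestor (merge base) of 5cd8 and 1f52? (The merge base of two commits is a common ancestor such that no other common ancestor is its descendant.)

Ancestors of 5cd8: {2ce7, 5cd8}.
Ancestors of 1f52: {142d, 1f52, 2ce7, 4b77, 7aed, 904a, 9b30, d065}.
Common ancestors: {2ce7}.
The only common ancestor is 2ce7, so it is the merge base.

2ce7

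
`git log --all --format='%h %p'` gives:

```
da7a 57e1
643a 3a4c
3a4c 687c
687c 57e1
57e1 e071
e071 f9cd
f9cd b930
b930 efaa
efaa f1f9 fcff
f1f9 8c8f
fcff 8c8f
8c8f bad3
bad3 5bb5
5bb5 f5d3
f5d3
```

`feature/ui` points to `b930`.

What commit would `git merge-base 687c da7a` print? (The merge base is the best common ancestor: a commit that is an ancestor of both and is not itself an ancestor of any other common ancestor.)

57e1

Ancestors of 687c: {57e1, 5bb5, 687c, 8c8f, b930, bad3, e071, efaa, f1f9, f5d3, f9cd, fcff}.
Ancestors of da7a: {57e1, 5bb5, 8c8f, b930, bad3, da7a, e071, efaa, f1f9, f5d3, f9cd, fcff}.
Common ancestors: {57e1, 5bb5, 8c8f, b930, bad3, e071, efaa, f1f9, f5d3, f9cd, fcff}.
Among these, 57e1 is not an ancestor of any other common ancestor — it is the merge base.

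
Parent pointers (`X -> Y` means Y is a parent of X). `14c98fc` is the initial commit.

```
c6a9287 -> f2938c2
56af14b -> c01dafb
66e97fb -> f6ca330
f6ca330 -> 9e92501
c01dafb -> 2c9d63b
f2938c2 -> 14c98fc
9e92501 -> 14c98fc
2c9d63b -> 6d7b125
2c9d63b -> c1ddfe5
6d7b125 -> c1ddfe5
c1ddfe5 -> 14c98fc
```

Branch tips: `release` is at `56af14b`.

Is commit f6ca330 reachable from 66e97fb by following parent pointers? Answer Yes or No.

Ancestors of 66e97fb (commits reachable by following parents): {14c98fc, 66e97fb, 9e92501, f6ca330}.
f6ca330 is in that set, so it is an ancestor of 66e97fb.

Yes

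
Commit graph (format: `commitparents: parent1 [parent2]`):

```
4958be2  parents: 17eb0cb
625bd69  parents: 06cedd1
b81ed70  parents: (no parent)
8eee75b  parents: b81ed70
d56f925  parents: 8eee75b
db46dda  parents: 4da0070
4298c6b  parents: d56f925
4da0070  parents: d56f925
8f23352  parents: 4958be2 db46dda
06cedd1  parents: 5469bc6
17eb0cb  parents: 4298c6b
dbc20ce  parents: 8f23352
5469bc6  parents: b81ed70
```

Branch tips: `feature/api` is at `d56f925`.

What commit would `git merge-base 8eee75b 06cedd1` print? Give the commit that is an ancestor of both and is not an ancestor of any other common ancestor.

b81ed70

Ancestors of 8eee75b: {8eee75b, b81ed70}.
Ancestors of 06cedd1: {06cedd1, 5469bc6, b81ed70}.
Common ancestors: {b81ed70}.
The only common ancestor is b81ed70, so it is the merge base.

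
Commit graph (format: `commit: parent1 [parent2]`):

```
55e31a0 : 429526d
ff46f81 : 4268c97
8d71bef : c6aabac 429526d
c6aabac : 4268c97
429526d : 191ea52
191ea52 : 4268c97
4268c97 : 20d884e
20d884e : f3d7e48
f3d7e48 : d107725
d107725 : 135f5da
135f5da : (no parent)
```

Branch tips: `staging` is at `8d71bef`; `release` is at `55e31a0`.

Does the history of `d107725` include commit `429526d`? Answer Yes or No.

Ancestors of d107725: {135f5da, d107725}.
429526d is not in that set, so it is not an ancestor of d107725.

No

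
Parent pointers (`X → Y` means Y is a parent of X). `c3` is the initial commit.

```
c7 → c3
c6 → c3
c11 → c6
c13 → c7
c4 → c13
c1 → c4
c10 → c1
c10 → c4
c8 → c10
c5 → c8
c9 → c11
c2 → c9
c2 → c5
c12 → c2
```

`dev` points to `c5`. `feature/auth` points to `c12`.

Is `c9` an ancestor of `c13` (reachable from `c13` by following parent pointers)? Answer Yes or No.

No

Ancestors of c13: {c13, c3, c7}.
c9 is not in that set, so it is not an ancestor of c13.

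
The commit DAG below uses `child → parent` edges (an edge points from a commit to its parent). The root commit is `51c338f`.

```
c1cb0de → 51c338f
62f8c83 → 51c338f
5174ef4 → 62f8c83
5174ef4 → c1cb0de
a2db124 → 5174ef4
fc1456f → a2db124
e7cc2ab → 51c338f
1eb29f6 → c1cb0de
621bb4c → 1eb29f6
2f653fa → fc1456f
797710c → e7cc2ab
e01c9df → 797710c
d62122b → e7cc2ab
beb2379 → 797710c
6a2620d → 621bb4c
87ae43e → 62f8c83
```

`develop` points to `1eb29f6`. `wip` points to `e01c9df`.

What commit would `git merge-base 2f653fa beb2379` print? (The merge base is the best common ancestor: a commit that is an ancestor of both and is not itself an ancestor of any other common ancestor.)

Ancestors of 2f653fa: {2f653fa, 5174ef4, 51c338f, 62f8c83, a2db124, c1cb0de, fc1456f}.
Ancestors of beb2379: {51c338f, 797710c, beb2379, e7cc2ab}.
Common ancestors: {51c338f}.
The only common ancestor is 51c338f, so it is the merge base.

51c338f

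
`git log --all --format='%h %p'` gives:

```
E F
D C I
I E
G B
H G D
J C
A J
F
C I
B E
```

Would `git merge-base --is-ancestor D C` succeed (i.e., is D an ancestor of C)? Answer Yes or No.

No

Ancestors of C: {C, E, F, I}.
D is not in that set, so it is not an ancestor of C.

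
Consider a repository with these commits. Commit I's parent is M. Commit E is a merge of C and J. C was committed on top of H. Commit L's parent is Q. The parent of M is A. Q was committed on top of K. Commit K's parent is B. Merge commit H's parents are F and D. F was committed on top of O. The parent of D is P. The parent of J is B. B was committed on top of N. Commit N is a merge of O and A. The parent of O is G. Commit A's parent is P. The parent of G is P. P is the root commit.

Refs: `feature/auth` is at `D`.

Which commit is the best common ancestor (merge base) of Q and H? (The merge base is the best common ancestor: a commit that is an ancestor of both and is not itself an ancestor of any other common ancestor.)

O

Ancestors of Q: {A, B, G, K, N, O, P, Q}.
Ancestors of H: {D, F, G, H, O, P}.
Common ancestors: {G, O, P}.
Among these, O is not an ancestor of any other common ancestor — it is the merge base.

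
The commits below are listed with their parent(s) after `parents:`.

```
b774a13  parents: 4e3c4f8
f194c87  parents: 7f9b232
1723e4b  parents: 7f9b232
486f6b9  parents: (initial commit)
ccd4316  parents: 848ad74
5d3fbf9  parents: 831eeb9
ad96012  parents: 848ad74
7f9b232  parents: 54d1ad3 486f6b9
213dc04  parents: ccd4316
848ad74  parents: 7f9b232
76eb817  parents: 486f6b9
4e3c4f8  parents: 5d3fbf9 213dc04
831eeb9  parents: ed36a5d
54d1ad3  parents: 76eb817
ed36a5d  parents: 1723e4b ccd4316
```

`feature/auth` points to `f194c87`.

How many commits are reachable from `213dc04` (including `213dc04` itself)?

7

Walking parent pointers from 213dc04: reachable set = {213dc04, 486f6b9, 54d1ad3, 76eb817, 7f9b232, 848ad74, ccd4316}.
That is 7 commits.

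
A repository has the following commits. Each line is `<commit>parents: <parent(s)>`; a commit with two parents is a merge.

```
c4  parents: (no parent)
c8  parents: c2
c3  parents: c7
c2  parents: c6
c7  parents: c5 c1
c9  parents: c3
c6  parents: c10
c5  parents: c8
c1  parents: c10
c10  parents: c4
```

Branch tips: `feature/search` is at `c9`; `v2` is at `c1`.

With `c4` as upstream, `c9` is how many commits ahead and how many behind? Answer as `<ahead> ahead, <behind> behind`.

Reachable from c9: {c1, c10, c2, c3, c4, c5, c6, c7, c8, c9}.
Reachable from c4: {c4}.
Only in c9's history (ahead): {c1, c10, c2, c3, c5, c6, c7, c8, c9} — 9.
Only in c4's history (behind): {} — 0.

9 ahead, 0 behind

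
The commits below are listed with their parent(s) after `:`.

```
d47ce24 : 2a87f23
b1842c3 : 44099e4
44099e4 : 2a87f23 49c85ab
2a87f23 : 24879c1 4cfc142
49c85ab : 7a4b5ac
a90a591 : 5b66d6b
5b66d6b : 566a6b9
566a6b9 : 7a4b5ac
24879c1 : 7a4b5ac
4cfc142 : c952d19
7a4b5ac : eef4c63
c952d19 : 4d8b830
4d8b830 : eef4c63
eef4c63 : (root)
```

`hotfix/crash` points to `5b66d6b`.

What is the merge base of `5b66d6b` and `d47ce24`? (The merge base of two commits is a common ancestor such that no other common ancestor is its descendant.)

Ancestors of 5b66d6b: {566a6b9, 5b66d6b, 7a4b5ac, eef4c63}.
Ancestors of d47ce24: {24879c1, 2a87f23, 4cfc142, 4d8b830, 7a4b5ac, c952d19, d47ce24, eef4c63}.
Common ancestors: {7a4b5ac, eef4c63}.
Among these, 7a4b5ac is not an ancestor of any other common ancestor — it is the merge base.

7a4b5ac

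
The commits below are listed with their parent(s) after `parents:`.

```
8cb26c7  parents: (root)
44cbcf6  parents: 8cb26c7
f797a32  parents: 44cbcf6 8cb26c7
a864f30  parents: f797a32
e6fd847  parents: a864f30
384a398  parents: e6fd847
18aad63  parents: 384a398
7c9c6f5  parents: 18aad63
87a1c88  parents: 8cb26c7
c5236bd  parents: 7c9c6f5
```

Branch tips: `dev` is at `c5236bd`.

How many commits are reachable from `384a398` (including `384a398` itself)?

Walking parent pointers from 384a398: reachable set = {384a398, 44cbcf6, 8cb26c7, a864f30, e6fd847, f797a32}.
That is 6 commits.

6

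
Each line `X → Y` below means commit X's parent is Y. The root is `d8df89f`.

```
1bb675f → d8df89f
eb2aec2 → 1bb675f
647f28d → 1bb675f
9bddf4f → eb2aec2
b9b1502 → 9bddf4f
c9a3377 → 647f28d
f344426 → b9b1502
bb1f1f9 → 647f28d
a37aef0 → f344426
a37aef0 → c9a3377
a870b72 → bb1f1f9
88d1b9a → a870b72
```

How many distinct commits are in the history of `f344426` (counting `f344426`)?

6

Walking parent pointers from f344426: reachable set = {1bb675f, 9bddf4f, b9b1502, d8df89f, eb2aec2, f344426}.
That is 6 commits.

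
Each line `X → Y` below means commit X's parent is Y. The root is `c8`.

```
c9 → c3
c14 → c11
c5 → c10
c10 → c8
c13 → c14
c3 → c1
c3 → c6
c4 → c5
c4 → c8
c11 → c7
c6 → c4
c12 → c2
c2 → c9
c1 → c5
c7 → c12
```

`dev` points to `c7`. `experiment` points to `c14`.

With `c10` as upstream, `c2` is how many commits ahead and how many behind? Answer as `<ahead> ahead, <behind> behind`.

7 ahead, 0 behind

Reachable from c2: {c1, c10, c2, c3, c4, c5, c6, c8, c9}.
Reachable from c10: {c10, c8}.
Only in c2's history (ahead): {c1, c2, c3, c4, c5, c6, c9} — 7.
Only in c10's history (behind): {} — 0.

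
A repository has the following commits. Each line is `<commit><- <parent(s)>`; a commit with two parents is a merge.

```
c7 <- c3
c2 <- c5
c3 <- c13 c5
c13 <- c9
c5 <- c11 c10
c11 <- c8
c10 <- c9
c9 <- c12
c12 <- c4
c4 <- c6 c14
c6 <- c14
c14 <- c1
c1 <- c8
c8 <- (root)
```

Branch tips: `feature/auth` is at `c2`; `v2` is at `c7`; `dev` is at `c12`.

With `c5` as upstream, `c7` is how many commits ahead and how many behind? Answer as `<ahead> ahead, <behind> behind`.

Reachable from c7: {c1, c10, c11, c12, c13, c14, c3, c4, c5, c6, c7, c8, c9}.
Reachable from c5: {c1, c10, c11, c12, c14, c4, c5, c6, c8, c9}.
Only in c7's history (ahead): {c13, c3, c7} — 3.
Only in c5's history (behind): {} — 0.

3 ahead, 0 behind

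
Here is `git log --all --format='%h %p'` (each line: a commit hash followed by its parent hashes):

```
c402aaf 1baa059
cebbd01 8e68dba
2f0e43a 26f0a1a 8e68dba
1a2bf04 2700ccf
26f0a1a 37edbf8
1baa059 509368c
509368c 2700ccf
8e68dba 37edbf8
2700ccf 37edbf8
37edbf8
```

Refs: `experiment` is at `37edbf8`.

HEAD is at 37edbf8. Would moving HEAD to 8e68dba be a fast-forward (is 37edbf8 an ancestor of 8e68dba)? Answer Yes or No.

Yes

A fast-forward from 37edbf8 to 8e68dba is possible iff 37edbf8 is an ancestor of 8e68dba.
Ancestors of 8e68dba: {37edbf8, 8e68dba}.
37edbf8 is among them, so fast-forward is possible.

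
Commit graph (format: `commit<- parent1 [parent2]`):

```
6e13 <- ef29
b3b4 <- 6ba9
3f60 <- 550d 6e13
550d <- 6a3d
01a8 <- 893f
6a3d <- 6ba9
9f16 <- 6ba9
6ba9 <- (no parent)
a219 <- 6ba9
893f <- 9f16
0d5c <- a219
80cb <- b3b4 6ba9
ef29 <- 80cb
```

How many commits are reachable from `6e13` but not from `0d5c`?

Reachable from 6e13: {6ba9, 6e13, 80cb, b3b4, ef29}.
Reachable from 0d5c: {0d5c, 6ba9, a219}.
In 6e13's history but not 0d5c's: {6e13, 80cb, b3b4, ef29} — 4 commits.

4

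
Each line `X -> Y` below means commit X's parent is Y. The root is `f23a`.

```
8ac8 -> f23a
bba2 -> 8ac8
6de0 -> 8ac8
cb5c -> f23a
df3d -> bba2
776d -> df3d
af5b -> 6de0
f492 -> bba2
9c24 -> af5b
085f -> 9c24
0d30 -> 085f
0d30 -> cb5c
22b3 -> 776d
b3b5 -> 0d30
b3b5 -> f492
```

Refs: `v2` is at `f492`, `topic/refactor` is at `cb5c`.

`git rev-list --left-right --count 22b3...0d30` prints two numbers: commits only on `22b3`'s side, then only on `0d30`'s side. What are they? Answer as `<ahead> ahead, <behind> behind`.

Reachable from 22b3: {22b3, 776d, 8ac8, bba2, df3d, f23a}.
Reachable from 0d30: {085f, 0d30, 6de0, 8ac8, 9c24, af5b, cb5c, f23a}.
Only in 22b3's history (ahead): {22b3, 776d, bba2, df3d} — 4.
Only in 0d30's history (behind): {085f, 0d30, 6de0, 9c24, af5b, cb5c} — 6.

4 ahead, 6 behind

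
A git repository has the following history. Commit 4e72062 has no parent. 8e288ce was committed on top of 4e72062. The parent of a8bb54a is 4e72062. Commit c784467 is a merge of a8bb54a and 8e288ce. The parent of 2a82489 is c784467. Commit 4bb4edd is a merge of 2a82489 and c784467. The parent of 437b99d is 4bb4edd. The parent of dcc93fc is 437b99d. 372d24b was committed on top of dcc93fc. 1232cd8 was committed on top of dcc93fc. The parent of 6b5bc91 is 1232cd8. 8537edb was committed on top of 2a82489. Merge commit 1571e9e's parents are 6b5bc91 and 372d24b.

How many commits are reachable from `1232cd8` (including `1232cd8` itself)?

Walking parent pointers from 1232cd8: reachable set = {1232cd8, 2a82489, 437b99d, 4bb4edd, 4e72062, 8e288ce, a8bb54a, c784467, dcc93fc}.
That is 9 commits.

9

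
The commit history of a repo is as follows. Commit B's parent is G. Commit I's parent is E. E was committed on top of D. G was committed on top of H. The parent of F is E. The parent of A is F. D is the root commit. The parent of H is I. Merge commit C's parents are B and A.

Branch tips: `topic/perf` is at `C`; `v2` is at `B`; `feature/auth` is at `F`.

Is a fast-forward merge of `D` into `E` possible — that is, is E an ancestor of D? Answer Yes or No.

A fast-forward from E to D is possible iff E is an ancestor of D.
Ancestors of D: {D}.
E is not among them, so fast-forward is not possible.

No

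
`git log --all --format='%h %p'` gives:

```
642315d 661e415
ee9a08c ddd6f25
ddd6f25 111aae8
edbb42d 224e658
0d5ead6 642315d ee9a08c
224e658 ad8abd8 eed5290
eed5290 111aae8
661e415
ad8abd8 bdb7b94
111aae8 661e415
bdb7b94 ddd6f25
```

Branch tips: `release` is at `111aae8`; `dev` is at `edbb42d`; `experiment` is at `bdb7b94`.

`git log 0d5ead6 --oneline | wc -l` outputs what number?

6

Walking parent pointers from 0d5ead6: reachable set = {0d5ead6, 111aae8, 642315d, 661e415, ddd6f25, ee9a08c}.
That is 6 commits.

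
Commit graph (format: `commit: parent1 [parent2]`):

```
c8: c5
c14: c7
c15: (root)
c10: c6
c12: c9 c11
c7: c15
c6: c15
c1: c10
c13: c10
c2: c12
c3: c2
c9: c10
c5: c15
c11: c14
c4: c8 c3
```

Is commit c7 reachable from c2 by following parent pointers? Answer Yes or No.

Ancestors of c2 (commits reachable by following parents): {c10, c11, c12, c14, c15, c2, c6, c7, c9}.
c7 is in that set, so it is an ancestor of c2.

Yes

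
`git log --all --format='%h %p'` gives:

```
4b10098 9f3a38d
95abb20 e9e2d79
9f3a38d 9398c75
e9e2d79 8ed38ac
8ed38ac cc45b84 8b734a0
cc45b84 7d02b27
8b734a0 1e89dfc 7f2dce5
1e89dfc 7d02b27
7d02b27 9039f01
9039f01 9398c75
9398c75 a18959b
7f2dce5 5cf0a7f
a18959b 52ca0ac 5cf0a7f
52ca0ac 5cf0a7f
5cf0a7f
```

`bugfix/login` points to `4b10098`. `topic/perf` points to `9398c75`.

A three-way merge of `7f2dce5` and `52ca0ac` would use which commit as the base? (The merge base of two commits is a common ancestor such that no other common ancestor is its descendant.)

5cf0a7f

Ancestors of 7f2dce5: {5cf0a7f, 7f2dce5}.
Ancestors of 52ca0ac: {52ca0ac, 5cf0a7f}.
Common ancestors: {5cf0a7f}.
The only common ancestor is 5cf0a7f, so it is the merge base.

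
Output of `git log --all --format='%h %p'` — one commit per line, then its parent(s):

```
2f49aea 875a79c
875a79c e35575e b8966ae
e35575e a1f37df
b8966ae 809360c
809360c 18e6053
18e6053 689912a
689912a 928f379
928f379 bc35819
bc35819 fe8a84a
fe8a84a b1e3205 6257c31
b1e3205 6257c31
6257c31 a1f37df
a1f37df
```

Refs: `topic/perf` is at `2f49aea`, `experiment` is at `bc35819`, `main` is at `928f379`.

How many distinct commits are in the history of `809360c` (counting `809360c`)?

9

Walking parent pointers from 809360c: reachable set = {18e6053, 6257c31, 689912a, 809360c, 928f379, a1f37df, b1e3205, bc35819, fe8a84a}.
That is 9 commits.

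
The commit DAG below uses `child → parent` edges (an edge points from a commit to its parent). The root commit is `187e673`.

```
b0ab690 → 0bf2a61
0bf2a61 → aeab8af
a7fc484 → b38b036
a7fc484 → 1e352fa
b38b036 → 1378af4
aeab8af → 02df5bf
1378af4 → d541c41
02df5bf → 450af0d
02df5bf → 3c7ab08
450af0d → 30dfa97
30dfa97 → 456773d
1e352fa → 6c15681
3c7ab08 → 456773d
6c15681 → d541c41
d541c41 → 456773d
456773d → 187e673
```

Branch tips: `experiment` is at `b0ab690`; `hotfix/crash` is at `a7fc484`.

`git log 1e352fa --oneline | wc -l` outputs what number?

Walking parent pointers from 1e352fa: reachable set = {187e673, 1e352fa, 456773d, 6c15681, d541c41}.
That is 5 commits.

5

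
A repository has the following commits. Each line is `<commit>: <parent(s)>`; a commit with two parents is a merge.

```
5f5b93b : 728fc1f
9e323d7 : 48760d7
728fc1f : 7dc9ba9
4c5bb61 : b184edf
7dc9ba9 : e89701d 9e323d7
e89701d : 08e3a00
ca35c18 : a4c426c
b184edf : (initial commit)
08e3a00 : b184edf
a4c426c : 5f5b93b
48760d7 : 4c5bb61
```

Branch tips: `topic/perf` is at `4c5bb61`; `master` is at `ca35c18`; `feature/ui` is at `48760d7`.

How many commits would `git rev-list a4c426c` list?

Walking parent pointers from a4c426c: reachable set = {08e3a00, 48760d7, 4c5bb61, 5f5b93b, 728fc1f, 7dc9ba9, 9e323d7, a4c426c, b184edf, e89701d}.
That is 10 commits.

10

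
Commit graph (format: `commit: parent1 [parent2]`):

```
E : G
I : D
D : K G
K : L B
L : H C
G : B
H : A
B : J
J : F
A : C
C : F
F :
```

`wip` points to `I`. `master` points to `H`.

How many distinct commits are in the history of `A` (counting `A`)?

3

Walking parent pointers from A: reachable set = {A, C, F}.
That is 3 commits.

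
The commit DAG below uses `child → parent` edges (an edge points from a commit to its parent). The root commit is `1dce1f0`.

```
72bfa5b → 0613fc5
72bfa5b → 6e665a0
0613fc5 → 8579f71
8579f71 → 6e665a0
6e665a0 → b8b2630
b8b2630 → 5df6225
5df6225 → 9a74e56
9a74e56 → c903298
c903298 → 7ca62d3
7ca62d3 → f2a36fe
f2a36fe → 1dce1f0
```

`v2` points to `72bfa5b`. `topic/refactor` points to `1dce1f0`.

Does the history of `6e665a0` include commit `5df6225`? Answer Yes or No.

Ancestors of 6e665a0 (commits reachable by following parents): {1dce1f0, 5df6225, 6e665a0, 7ca62d3, 9a74e56, b8b2630, c903298, f2a36fe}.
5df6225 is in that set, so it is an ancestor of 6e665a0.

Yes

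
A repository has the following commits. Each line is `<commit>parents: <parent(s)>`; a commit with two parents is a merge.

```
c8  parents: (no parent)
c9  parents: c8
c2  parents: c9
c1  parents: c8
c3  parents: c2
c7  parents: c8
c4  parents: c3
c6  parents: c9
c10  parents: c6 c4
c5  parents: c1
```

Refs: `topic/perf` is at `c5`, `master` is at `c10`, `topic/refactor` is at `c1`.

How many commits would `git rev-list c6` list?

Walking parent pointers from c6: reachable set = {c6, c8, c9}.
That is 3 commits.

3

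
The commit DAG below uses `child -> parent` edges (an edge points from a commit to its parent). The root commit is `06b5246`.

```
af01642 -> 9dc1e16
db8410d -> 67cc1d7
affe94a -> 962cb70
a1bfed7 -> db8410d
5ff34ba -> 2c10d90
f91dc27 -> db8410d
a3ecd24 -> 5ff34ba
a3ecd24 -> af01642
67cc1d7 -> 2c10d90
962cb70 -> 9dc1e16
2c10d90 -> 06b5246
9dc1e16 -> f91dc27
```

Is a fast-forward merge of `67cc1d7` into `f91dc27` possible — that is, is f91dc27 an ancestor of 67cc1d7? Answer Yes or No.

No

A fast-forward from f91dc27 to 67cc1d7 is possible iff f91dc27 is an ancestor of 67cc1d7.
Ancestors of 67cc1d7: {06b5246, 2c10d90, 67cc1d7}.
f91dc27 is not among them, so fast-forward is not possible.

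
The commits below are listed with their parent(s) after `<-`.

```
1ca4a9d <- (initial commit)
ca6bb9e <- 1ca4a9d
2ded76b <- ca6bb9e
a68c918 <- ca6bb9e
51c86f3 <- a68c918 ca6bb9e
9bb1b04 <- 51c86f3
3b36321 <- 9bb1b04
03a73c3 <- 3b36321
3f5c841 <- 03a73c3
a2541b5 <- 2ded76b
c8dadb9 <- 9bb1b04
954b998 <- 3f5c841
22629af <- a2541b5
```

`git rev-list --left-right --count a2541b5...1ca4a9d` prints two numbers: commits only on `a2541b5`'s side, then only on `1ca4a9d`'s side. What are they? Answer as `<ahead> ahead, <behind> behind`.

Reachable from a2541b5: {1ca4a9d, 2ded76b, a2541b5, ca6bb9e}.
Reachable from 1ca4a9d: {1ca4a9d}.
Only in a2541b5's history (ahead): {2ded76b, a2541b5, ca6bb9e} — 3.
Only in 1ca4a9d's history (behind): {} — 0.

3 ahead, 0 behind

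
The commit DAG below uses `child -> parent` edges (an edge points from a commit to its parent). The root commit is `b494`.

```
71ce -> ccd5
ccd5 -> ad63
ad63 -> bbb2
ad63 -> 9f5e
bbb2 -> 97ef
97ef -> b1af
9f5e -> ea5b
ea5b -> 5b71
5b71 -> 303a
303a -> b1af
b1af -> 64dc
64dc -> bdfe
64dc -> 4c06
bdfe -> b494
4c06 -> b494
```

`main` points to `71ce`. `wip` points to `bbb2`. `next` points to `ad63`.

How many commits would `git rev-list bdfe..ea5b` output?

6

Reachable from ea5b: {303a, 4c06, 5b71, 64dc, b1af, b494, bdfe, ea5b}.
Reachable from bdfe: {b494, bdfe}.
In ea5b's history but not bdfe's: {303a, 4c06, 5b71, 64dc, b1af, ea5b} — 6 commits.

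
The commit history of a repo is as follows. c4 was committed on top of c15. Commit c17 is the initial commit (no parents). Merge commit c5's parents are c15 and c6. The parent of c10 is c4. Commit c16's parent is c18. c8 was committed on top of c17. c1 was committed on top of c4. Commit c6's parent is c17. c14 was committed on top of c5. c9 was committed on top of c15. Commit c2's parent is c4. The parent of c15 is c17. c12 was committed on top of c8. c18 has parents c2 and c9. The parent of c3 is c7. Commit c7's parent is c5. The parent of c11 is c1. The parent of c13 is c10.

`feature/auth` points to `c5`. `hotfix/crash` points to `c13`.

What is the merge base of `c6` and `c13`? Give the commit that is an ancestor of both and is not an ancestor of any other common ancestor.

c17

Ancestors of c6: {c17, c6}.
Ancestors of c13: {c10, c13, c15, c17, c4}.
Common ancestors: {c17}.
The only common ancestor is c17, so it is the merge base.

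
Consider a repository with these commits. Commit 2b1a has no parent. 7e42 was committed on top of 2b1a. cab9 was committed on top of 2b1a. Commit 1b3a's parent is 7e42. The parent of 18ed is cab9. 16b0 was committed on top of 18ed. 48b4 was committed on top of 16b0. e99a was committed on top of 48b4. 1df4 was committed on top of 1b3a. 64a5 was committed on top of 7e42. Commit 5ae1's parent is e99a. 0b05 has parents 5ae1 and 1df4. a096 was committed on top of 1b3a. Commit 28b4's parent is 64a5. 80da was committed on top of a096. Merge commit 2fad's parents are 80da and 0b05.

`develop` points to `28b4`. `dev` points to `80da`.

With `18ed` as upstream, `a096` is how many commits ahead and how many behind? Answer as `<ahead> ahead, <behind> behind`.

Reachable from a096: {1b3a, 2b1a, 7e42, a096}.
Reachable from 18ed: {18ed, 2b1a, cab9}.
Only in a096's history (ahead): {1b3a, 7e42, a096} — 3.
Only in 18ed's history (behind): {18ed, cab9} — 2.

3 ahead, 2 behind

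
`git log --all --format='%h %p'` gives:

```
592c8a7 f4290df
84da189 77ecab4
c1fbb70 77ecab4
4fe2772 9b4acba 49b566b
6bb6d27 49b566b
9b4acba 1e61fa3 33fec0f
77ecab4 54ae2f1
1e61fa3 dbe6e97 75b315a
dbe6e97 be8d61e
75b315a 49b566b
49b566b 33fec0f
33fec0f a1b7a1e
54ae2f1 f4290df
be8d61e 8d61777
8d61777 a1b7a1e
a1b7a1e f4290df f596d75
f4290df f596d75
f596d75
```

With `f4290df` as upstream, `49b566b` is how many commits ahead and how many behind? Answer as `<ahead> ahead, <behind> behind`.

3 ahead, 0 behind

Reachable from 49b566b: {33fec0f, 49b566b, a1b7a1e, f4290df, f596d75}.
Reachable from f4290df: {f4290df, f596d75}.
Only in 49b566b's history (ahead): {33fec0f, 49b566b, a1b7a1e} — 3.
Only in f4290df's history (behind): {} — 0.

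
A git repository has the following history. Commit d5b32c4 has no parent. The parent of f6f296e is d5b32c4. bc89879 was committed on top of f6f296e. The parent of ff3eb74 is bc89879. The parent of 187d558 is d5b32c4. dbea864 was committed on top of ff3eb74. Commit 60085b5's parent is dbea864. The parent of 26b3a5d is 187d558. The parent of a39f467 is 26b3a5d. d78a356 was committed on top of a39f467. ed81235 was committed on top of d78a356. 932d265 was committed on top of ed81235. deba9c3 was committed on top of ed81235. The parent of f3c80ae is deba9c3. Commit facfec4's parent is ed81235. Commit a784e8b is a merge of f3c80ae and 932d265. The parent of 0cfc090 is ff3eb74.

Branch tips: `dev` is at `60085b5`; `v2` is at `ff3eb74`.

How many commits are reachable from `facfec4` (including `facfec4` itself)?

7

Walking parent pointers from facfec4: reachable set = {187d558, 26b3a5d, a39f467, d5b32c4, d78a356, ed81235, facfec4}.
That is 7 commits.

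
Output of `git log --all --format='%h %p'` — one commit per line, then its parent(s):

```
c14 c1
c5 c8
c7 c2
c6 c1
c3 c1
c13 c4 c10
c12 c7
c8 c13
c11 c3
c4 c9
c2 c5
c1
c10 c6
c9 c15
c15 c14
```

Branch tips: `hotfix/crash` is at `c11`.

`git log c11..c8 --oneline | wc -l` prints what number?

Reachable from c8: {c1, c10, c13, c14, c15, c4, c6, c8, c9}.
Reachable from c11: {c1, c11, c3}.
In c8's history but not c11's: {c10, c13, c14, c15, c4, c6, c8, c9} — 8 commits.

8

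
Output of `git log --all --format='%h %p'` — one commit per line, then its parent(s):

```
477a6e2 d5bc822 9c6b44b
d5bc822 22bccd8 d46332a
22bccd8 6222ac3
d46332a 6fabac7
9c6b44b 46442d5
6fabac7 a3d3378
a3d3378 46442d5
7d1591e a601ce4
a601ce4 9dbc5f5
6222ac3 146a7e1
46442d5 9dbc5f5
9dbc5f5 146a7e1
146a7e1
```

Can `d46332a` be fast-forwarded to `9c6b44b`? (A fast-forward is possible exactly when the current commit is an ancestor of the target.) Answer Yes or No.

No

A fast-forward from d46332a to 9c6b44b is possible iff d46332a is an ancestor of 9c6b44b.
Ancestors of 9c6b44b: {146a7e1, 46442d5, 9c6b44b, 9dbc5f5}.
d46332a is not among them, so fast-forward is not possible.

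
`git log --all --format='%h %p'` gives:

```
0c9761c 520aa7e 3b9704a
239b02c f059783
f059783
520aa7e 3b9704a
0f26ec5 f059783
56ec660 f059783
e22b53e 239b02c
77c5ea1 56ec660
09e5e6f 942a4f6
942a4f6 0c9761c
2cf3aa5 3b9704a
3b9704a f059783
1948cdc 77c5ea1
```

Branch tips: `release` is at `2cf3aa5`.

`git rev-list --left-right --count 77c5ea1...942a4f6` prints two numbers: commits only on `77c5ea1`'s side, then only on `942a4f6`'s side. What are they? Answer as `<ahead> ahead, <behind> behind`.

Reachable from 77c5ea1: {56ec660, 77c5ea1, f059783}.
Reachable from 942a4f6: {0c9761c, 3b9704a, 520aa7e, 942a4f6, f059783}.
Only in 77c5ea1's history (ahead): {56ec660, 77c5ea1} — 2.
Only in 942a4f6's history (behind): {0c9761c, 3b9704a, 520aa7e, 942a4f6} — 4.

2 ahead, 4 behind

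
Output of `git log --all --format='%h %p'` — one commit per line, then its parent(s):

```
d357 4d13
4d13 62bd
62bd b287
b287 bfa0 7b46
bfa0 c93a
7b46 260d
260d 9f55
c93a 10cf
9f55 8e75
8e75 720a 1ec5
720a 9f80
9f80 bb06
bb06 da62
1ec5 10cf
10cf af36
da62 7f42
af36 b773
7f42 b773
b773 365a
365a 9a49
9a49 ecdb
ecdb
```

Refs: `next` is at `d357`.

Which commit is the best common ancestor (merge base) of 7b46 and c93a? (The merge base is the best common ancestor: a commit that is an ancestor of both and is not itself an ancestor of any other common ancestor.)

10cf

Ancestors of 7b46: {10cf, 1ec5, 260d, 365a, 720a, 7b46, 7f42, 8e75, 9a49, 9f55, 9f80, af36, b773, bb06, da62, ecdb}.
Ancestors of c93a: {10cf, 365a, 9a49, af36, b773, c93a, ecdb}.
Common ancestors: {10cf, 365a, 9a49, af36, b773, ecdb}.
Among these, 10cf is not an ancestor of any other common ancestor — it is the merge base.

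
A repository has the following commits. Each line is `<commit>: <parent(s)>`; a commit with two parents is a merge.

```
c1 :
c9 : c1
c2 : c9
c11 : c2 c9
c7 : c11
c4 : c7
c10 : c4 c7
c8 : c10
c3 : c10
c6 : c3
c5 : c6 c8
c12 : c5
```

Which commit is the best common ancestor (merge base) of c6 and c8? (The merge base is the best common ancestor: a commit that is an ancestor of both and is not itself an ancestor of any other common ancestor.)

Ancestors of c6: {c1, c10, c11, c2, c3, c4, c6, c7, c9}.
Ancestors of c8: {c1, c10, c11, c2, c4, c7, c8, c9}.
Common ancestors: {c1, c10, c11, c2, c4, c7, c9}.
Among these, c10 is not an ancestor of any other common ancestor — it is the merge base.

c10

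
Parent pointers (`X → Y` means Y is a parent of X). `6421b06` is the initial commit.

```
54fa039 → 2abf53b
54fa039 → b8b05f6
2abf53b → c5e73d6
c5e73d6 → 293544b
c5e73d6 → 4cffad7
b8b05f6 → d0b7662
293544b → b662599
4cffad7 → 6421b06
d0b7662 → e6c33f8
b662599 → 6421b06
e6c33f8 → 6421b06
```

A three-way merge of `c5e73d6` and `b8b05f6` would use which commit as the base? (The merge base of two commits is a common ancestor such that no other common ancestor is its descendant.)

Ancestors of c5e73d6: {293544b, 4cffad7, 6421b06, b662599, c5e73d6}.
Ancestors of b8b05f6: {6421b06, b8b05f6, d0b7662, e6c33f8}.
Common ancestors: {6421b06}.
The only common ancestor is 6421b06, so it is the merge base.

6421b06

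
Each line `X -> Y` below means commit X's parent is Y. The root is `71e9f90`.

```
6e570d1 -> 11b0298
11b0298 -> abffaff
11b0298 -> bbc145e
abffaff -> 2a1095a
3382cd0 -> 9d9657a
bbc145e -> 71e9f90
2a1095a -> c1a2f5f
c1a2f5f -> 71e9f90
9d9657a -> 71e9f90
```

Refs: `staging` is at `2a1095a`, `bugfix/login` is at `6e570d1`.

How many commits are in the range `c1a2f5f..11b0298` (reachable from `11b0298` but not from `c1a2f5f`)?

Reachable from 11b0298: {11b0298, 2a1095a, 71e9f90, abffaff, bbc145e, c1a2f5f}.
Reachable from c1a2f5f: {71e9f90, c1a2f5f}.
In 11b0298's history but not c1a2f5f's: {11b0298, 2a1095a, abffaff, bbc145e} — 4 commits.

4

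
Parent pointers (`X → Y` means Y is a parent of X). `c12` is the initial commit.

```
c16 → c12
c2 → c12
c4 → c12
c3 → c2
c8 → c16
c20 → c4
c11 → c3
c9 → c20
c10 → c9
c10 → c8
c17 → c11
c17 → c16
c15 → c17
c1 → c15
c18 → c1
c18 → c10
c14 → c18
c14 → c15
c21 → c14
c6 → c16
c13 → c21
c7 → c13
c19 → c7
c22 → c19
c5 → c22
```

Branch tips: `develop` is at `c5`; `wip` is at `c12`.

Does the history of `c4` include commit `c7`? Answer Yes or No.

No

Ancestors of c4: {c12, c4}.
c7 is not in that set, so it is not an ancestor of c4.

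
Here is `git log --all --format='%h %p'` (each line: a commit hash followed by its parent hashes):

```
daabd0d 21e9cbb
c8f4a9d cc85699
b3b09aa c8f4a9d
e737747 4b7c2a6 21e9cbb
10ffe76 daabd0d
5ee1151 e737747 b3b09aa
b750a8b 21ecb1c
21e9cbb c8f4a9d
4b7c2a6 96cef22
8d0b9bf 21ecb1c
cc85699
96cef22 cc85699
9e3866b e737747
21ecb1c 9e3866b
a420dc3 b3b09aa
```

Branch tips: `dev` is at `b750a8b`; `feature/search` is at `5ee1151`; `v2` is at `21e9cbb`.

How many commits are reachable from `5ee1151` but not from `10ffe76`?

Reachable from 5ee1151: {21e9cbb, 4b7c2a6, 5ee1151, 96cef22, b3b09aa, c8f4a9d, cc85699, e737747}.
Reachable from 10ffe76: {10ffe76, 21e9cbb, c8f4a9d, cc85699, daabd0d}.
In 5ee1151's history but not 10ffe76's: {4b7c2a6, 5ee1151, 96cef22, b3b09aa, e737747} — 5 commits.

5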